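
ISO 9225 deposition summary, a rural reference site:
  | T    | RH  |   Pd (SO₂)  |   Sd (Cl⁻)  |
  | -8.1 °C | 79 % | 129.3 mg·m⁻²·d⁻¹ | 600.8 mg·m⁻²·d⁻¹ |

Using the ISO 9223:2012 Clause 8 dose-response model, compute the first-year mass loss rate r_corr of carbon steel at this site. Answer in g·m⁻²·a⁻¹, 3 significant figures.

r_corr = 471 g·m⁻²·a⁻¹

carbon steel: temperature factor f = +0.150·(-18.1) = -2.7150
  Pd branch = 1.77·Pd^0.52·e^(0.02·RH+f) = 7.13 μm/a
  Cl⁻ term: 0.102·600.8^0.62·exp(0.033·79+0.04·-8.1) = 52.83
  r_corr = 7.13 + 52.83 = 59.96 μm/a
Convert to mass loss: 59.96 μm/a × 7.85 g/cm³ = 470.7 g·m⁻²·a⁻¹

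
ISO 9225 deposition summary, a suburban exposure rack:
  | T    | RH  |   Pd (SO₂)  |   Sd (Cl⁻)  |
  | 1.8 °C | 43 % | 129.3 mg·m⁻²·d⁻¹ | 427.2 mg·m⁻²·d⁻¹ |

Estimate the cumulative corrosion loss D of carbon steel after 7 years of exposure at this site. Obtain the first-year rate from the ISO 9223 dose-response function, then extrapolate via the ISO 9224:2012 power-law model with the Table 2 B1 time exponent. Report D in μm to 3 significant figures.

carbon steel: f(T) = +0.150·(T−10) [T≤10 °C] = -1.2300
  Pd branch = 1.77·Pd^0.52·e^(0.02·RH+f) = 15.32 μm/a
  Sd branch = 0.102·Sd^0.62·e^(0.033·RH+0.04·T) = 19.37 μm/a
  r_corr = 15.32 + 19.37 = 34.69 μm/a
ISO 9224: D(t) = r_corr · t^b with b = 0.523 (carbon steel, B1)
  D(7) = 34.69 × 7^0.523 = 34.69 × 2.767 = 95.99 μm

D(7) = 96.0 μm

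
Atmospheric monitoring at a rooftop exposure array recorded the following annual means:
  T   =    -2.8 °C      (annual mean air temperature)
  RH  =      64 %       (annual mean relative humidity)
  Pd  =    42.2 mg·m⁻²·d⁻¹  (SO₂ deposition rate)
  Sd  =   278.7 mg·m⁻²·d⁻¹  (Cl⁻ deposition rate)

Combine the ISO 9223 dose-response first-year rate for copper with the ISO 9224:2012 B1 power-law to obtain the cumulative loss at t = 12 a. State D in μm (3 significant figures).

copper: f(T) = +0.126·(T−10) [T≤10 °C] = -1.6128
  SO₂ term: 0.0053·42.2^0.26·exp(0.059·64-1.6128) = 0.122
  Cl⁻ term: 0.01025·278.7^0.27·exp(0.036·64+0.049·-2.8) = 0.4092
  r_corr = 0.122 + 0.4092 = 0.5312 μm/a
ISO 9224: D(t) = r_corr · t^b with b = 0.667 (copper, B1)
  D(12) = 0.5312 × 12^0.667 = 0.5312 × 5.246 = 2.787 μm

D(12) = 2.79 μm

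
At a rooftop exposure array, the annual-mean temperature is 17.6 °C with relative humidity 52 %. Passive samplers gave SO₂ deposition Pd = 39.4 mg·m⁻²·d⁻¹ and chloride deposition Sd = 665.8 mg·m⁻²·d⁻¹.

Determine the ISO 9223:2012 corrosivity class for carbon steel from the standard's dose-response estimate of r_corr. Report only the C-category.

C5

carbon steel: temperature factor f = -0.054·(7.6) = -0.4104
  SO₂ term: 1.77·39.4^0.52·exp(0.02·52-0.4104) = 22.44
  Sd branch = 0.102·Sd^0.62·e^(0.033·RH+0.04·T) = 64.58 μm/a
  sum: 22.44 + 64.58 → r_corr = 87.02 μm/a
87 μm/a falls in (80, 200] for carbon steel → category C5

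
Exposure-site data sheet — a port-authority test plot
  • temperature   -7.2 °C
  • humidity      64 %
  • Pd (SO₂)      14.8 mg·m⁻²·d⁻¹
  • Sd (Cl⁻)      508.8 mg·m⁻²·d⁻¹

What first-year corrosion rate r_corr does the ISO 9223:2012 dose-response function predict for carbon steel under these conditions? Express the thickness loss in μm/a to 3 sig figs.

carbon steel: f(T) = +0.150·(T−10) [T≤10 °C] = -2.5800
  sulphur-dioxide contribution → 1.959 μm/a
  chloride contribution → 30.12 μm/a
  total first-year rate 32.08 μm/a

r_corr = 32.1 μm/a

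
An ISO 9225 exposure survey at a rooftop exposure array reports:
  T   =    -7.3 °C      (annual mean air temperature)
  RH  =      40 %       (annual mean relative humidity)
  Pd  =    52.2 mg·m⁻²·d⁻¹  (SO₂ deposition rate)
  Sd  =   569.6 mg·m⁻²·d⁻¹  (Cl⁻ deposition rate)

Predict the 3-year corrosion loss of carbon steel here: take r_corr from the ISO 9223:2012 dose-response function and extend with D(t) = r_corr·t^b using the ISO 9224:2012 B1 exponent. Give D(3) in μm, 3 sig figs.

carbon steel: T≤10 °C ⇒ hinge +0.150·(-7.3−10) = -2.5950
  SO₂ term: 1.77·52.2^0.52·exp(0.02·40-2.5950) = 2.299
  Cl⁻ term: 0.102·569.6^0.62·exp(0.033·40+0.04·-7.3) = 14.57
  sum: 2.299 + 14.57 → r_corr = 16.87 μm/a
Long-term exponent b (ISO 9224 Table 2, B1) = 0.523
  D(3) = 16.87 × 3^0.523 = 16.87 × 1.776 = 29.97 μm

D(3) = 30.0 μm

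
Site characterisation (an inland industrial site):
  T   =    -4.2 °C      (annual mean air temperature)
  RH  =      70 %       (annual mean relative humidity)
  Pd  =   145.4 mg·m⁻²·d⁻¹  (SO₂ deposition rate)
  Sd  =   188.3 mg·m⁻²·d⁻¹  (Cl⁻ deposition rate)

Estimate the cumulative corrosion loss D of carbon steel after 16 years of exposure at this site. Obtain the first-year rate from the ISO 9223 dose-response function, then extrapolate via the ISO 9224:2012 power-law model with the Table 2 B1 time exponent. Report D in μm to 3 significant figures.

D(16) = 144 μm

carbon steel: temperature factor f = +0.150·(-14.2) = -2.1300
  SO₂ term: 1.77·145.4^0.52·exp(0.02·70-2.1300) = 11.36
  Cl⁻ term: 0.102·188.3^0.62·exp(0.033·70+0.04·-4.2) = 22.35
  sum: 11.36 + 22.35 → r_corr = 33.71 μm/a
ISO 9224: D(t) = r_corr · t^b with b = 0.523 (carbon steel, B1)
  D(16) = 33.71 × 16^0.523 = 33.71 × 4.263 = 143.7 μm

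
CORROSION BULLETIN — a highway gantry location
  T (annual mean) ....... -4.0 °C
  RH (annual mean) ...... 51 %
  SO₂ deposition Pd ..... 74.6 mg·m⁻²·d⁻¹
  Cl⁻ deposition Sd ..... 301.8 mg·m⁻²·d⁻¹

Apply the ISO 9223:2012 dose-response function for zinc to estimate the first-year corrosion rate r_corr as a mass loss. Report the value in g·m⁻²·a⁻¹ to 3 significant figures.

zinc: temperature factor f = +0.038·(-14.0) = -0.5320
  sulphur-dioxide contribution → 0.5277 μm/a
  chloride contribution → 0.4853 μm/a
  total first-year rate 1.013 μm/a
Convert to mass loss: 1.013 μm/a × 7.14 g/cm³ = 7.233 g·m⁻²·a⁻¹

r_corr = 7.23 g·m⁻²·a⁻¹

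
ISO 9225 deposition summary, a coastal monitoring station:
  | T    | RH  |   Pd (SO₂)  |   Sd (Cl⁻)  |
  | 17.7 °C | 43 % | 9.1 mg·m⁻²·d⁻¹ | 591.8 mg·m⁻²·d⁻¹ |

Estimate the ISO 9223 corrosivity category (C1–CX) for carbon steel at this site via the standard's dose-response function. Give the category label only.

carbon steel: temperature factor f = -0.054·(7.7) = -0.4158
  SO₂ term: 1.77·9.1^0.52·exp(0.02·43-0.4158) = 8.701
  Cl⁻ term: 0.102·591.8^0.62·exp(0.033·43+0.04·17.7) = 44.78
  sum: 8.701 + 44.78 → r_corr = 53.48 μm/a
ISO 9223 Table 2 (carbon steel): 50 < 53.5 ≤ 80 μm/a ⇒ C4

C4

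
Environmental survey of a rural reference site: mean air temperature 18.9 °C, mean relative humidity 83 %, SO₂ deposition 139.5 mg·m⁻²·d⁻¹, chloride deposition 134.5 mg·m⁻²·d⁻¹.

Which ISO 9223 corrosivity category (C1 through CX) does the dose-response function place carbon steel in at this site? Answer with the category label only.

carbon steel: f(T) = -0.054·(T−10) [T>10 °C] = -0.4806
  Pd branch = 1.77·Pd^0.52·e^(0.02·RH+f) = 75.05 μm/a
  Cl⁻ term: 0.102·134.5^0.62·exp(0.033·83+0.04·18.9) = 70.19
  r_corr = 75.05 + 70.19 = 145.2 μm/a
ISO 9223 Table 2 (carbon steel): 80 < 145 ≤ 200 μm/a ⇒ C5

C5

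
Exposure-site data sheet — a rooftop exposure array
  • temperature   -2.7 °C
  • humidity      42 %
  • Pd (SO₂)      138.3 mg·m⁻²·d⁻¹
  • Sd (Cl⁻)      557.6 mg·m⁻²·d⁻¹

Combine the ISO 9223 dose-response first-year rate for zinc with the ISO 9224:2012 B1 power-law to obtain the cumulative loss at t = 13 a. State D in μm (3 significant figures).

D(13) = 9.63 μm

zinc: temperature factor f = +0.038·(-12.7) = -0.4826
  SO₂ term: 0.0129·138.3^0.44·exp(0.046·42-0.4826) = 0.4809
  Sd branch = 0.0175·Sd^0.57·e^(0.008·RH+0.085·T) = 0.7156 μm/a
  r_corr = 0.4809 + 0.7156 = 1.196 μm/a
Long-term exponent b (ISO 9224 Table 2, B1) = 0.813
  D(13) = 1.196 × 13^0.813 = 1.196 × 8.047 = 9.628 μm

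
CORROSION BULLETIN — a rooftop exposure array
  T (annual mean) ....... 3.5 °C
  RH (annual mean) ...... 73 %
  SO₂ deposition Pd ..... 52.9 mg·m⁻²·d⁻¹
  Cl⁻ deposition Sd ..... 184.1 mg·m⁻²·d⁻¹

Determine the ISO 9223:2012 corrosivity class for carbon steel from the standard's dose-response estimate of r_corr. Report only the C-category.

C4

carbon steel: f(T) = +0.150·(T−10) [T≤10 °C] = -0.9750
  SO₂ term: 1.77·52.9^0.52·exp(0.02·73-0.9750) = 22.64
  Cl⁻ term: 0.102·184.1^0.62·exp(0.033·73+0.04·3.5) = 33.11
  sum: 22.64 + 33.11 → r_corr = 55.75 μm/a
55.7 μm/a falls in (50, 80] for carbon steel → category C4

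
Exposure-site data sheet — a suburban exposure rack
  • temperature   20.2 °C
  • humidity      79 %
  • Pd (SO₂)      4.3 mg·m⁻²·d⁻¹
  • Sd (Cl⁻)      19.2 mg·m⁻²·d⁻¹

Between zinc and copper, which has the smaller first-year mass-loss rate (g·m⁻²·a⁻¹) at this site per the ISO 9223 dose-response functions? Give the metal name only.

zinc

zinc: T>10 °C ⇒ hinge -0.071·(20.2−10) = -0.7242
  Pd branch = 0.0129·Pd^0.44·e^(0.046·RH+f) = 0.4498 μm/a
  Sd branch = 0.0175·Sd^0.57·e^(0.008·RH+0.085·T) = 0.9878 μm/a
  r_corr = 0.4498 + 0.9878 = 1.438 μm/a
  mass loss = 1.438 μm/a × 7.14 g/cm³ = 10.26 g·m⁻²·a⁻¹
copper: f(T) = -0.080·(T−10) [T>10 °C] = -0.8160
  SO₂ term: 0.0053·4.3^0.26·exp(0.059·79-0.8160) = 0.3621
  Sd branch = 0.01025·Sd^0.27·e^(0.036·RH+0.049·T) = 1.052 μm/a
  sum: 0.3621 + 1.052 → r_corr = 1.415 μm/a
  mass loss = 1.415 μm/a × 8.96 g/cm³ = 12.67 g·m⁻²·a⁻¹
Ordering by g·m⁻²·a⁻¹: copper (12.7) > zinc (10.3)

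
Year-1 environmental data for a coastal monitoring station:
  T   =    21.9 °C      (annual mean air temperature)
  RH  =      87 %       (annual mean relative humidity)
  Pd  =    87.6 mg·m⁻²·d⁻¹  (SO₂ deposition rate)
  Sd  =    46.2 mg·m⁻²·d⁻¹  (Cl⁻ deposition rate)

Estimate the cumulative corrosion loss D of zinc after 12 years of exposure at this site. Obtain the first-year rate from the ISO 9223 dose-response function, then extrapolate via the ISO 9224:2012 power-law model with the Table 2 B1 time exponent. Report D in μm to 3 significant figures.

zinc: temperature factor f = -0.071·(11.9) = -0.8449
  Pd branch = 0.0129·Pd^0.44·e^(0.046·RH+f) = 2.17 μm/a
  Cl⁻ term: 0.0175·46.2^0.57·exp(0.008·87+0.085·21.9) = 2.007
  r_corr = 2.17 + 2.007 = 4.177 μm/a
Long-term exponent b (ISO 9224 Table 2, B1) = 0.813
  D(12) = 4.177 × 12^0.813 = 4.177 × 7.54 = 31.49 μm

D(12) = 31.5 μm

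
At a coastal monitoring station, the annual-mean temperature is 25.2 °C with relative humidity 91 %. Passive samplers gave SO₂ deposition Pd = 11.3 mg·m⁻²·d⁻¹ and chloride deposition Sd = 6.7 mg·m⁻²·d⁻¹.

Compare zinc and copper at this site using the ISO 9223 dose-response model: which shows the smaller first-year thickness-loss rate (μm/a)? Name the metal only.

zinc

zinc: f(T) = -0.071·(T−10) [T>10 °C] = -1.0792
  sulphur-dioxide contribution → 0.8379 μm/a
  chloride contribution → 0.9127 μm/a
  total first-year rate 1.751 μm/a
copper: temperature factor f = -0.080·(15.2) = -1.2160
  sulphur-dioxide contribution → 0.6334 μm/a
  chloride contribution → 1.559 μm/a
  ⇒ r_corr(copper) = 2.192 μm/a
Ordering by μm/a: copper (2.19) > zinc (1.75)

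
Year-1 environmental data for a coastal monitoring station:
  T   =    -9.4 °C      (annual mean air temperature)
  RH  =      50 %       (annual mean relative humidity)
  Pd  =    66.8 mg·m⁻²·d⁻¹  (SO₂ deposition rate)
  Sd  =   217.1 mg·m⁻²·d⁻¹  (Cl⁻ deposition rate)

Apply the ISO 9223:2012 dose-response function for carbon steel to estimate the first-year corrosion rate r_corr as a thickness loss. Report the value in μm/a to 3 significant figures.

r_corr = 12.6 μm/a

carbon steel: temperature factor f = +0.150·(-19.4) = -2.9100
  sulphur-dioxide contribution → 2.33 μm/a
  chloride contribution → 10.25 μm/a
  total first-year rate 12.58 μm/a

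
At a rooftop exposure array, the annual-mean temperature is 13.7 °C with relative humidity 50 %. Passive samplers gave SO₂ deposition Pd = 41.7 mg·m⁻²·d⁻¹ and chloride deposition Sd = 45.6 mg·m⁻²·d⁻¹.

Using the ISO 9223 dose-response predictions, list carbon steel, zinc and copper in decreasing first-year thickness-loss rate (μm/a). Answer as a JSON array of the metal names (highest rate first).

carbon steel: temperature factor f = -0.054·(3.7) = -0.1998
  SO₂ term: 1.77·41.7^0.52·exp(0.02·50-0.1998) = 27.41
  Cl⁻ term: 0.102·45.6^0.62·exp(0.033·50+0.04·13.7) = 9.812
  sum: 27.41 + 9.812 → r_corr = 37.23 μm/a
zinc: temperature factor f = -0.071·(3.7) = -0.2627
  Pd branch = 0.0129·Pd^0.44·e^(0.046·RH+f) = 0.5108 μm/a
  Sd branch = 0.0175·Sd^0.57·e^(0.008·RH+0.085·T) = 0.7381 μm/a
  r_corr = 0.5108 + 0.7381 = 1.249 μm/a
copper: T>10 °C ⇒ hinge -0.080·(13.7−10) = -0.2960
  SO₂ term: 0.0053·41.7^0.26·exp(0.059·50-0.2960) = 0.1987
  Cl⁻ term: 0.01025·45.6^0.27·exp(0.036·50+0.049·13.7) = 0.3403
  sum: 0.1987 + 0.3403 → r_corr = 0.539 μm/a
Ordering by μm/a: carbon steel (37.2) > zinc (1.25) > copper (0.539)

["carbon steel", "zinc", "copper"]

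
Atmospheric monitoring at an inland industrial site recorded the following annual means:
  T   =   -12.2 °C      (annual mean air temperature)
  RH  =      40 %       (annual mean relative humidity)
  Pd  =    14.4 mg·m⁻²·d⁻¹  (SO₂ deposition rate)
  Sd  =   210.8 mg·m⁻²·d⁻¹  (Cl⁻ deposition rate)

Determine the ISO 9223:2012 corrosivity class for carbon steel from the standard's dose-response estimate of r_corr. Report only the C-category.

carbon steel: temperature factor f = +0.150·(-22.2) = -3.3300
  Pd branch = 1.77·Pd^0.52·e^(0.02·RH+f) = 0.5644 μm/a
  Sd branch = 0.102·Sd^0.62·e^(0.033·RH+0.04·T) = 6.467 μm/a
  r_corr = 0.5644 + 6.467 = 7.032 μm/a
Category bounds: 1.3…25 μm/a bracket r_corr ⇒ C2

C2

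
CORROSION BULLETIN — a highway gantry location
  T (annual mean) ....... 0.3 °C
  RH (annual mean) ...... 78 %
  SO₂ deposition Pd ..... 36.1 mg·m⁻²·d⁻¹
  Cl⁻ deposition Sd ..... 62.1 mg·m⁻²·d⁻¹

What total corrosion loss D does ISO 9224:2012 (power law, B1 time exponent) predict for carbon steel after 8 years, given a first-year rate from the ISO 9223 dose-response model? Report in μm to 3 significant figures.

D(8) = 89.6 μm

carbon steel: f(T) = +0.150·(T−10) [T≤10 °C] = -1.4550
  SO₂ term: 1.77·36.1^0.52·exp(0.02·78-1.4550) = 12.69
  Sd branch = 0.102·Sd^0.62·e^(0.033·RH+0.04·T) = 17.51 μm/a
  sum: 12.69 + 17.51 → r_corr = 30.21 μm/a
Power-law: D(8) = r_corr · 8^0.523
  D(8) = 30.21 × 8^0.523 = 30.21 × 2.967 = 89.62 μm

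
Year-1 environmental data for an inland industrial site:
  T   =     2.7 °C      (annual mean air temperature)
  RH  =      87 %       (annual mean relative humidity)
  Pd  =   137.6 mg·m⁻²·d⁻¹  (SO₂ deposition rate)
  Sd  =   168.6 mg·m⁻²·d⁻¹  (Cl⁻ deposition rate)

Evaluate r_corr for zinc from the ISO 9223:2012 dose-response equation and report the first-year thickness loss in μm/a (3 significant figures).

zinc: f(T) = +0.038·(T−10) [T≤10 °C] = -0.2774
  Pd branch = 0.0129·Pd^0.44·e^(0.046·RH+f) = 4.668 μm/a
  Cl⁻ term: 0.0175·168.6^0.57·exp(0.008·87+0.085·2.7) = 0.8209
  sum: 4.668 + 0.8209 → r_corr = 5.489 μm/a

r_corr = 5.49 μm/a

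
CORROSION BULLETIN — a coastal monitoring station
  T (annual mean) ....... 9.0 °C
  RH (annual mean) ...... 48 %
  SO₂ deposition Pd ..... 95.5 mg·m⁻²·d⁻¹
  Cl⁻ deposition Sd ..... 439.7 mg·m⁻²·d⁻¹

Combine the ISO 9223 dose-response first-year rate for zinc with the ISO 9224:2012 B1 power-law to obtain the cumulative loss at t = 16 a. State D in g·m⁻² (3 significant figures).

zinc: temperature factor f = +0.038·(-1.0) = -0.0380
  sulphur-dioxide contribution → 0.8399 μm/a
  chloride contribution → 1.773 μm/a
  total first-year rate 2.613 μm/a
Power-law: D(16) = r_corr · 16^0.813
  D(16) = 2.613 × 16^0.813 = 2.613 × 9.527 = 24.89 μm
  Mass loss = 24.89 μm × 7.14 g/cm³ = 177.7 g·m⁻²

D(16) = 178 g·m⁻²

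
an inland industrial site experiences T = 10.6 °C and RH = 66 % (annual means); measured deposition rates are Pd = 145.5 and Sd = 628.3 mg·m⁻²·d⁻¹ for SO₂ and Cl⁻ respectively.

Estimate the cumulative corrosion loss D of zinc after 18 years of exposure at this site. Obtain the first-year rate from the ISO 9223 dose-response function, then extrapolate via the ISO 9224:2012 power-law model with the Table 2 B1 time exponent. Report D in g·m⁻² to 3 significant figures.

zinc: temperature factor f = -0.071·(0.6) = -0.0426
  sulphur-dioxide contribution → 2.303 μm/a
  chloride contribution → 2.875 μm/a
  total first-year rate 5.178 μm/a
Long-term exponent b (ISO 9224 Table 2, B1) = 0.813
  D(18) = 5.178 × 18^0.813 = 5.178 × 10.48 = 54.28 μm
  Mass loss = 54.28 μm × 7.14 g/cm³ = 387.6 g·m⁻²

D(18) = 388 g·m⁻²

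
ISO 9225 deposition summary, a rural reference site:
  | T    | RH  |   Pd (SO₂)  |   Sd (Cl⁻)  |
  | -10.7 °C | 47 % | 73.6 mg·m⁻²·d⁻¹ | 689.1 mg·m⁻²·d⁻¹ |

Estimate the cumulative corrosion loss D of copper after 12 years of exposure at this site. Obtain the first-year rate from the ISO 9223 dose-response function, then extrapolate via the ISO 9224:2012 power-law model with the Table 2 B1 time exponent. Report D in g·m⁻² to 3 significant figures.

copper: f(T) = +0.126·(T−10) [T≤10 °C] = -2.6082
  Pd branch = 0.0053·Pd^0.26·e^(0.059·RH+f) = 0.01911 μm/a
  Sd branch = 0.01025·Sd^0.27·e^(0.036·RH+0.049·T) = 0.1924 μm/a
  r_corr = 0.01911 + 0.1924 = 0.2115 μm/a
Long-term exponent b (ISO 9224 Table 2, B1) = 0.667
  D(12) = 0.2115 × 12^0.667 = 0.2115 × 5.246 = 1.109 μm
  Mass loss = 1.109 μm × 8.96 g/cm³ = 9.941 g·m⁻²

D(12) = 9.94 g·m⁻²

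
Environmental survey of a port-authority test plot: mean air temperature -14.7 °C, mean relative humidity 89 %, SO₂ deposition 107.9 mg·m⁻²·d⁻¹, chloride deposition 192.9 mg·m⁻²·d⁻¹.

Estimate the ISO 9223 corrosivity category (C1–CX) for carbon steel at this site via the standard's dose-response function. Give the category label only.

C3

carbon steel: T≤10 °C ⇒ hinge +0.150·(-14.7−10) = -3.7050
  Pd branch = 1.77·Pd^0.52·e^(0.02·RH+f) = 2.945 μm/a
  Sd branch = 0.102·Sd^0.62·e^(0.033·RH+0.04·T) = 27.9 μm/a
  r_corr = 2.945 + 27.9 = 30.85 μm/a
ISO 9223 Table 2 (carbon steel): 25 < 30.8 ≤ 50 μm/a ⇒ C3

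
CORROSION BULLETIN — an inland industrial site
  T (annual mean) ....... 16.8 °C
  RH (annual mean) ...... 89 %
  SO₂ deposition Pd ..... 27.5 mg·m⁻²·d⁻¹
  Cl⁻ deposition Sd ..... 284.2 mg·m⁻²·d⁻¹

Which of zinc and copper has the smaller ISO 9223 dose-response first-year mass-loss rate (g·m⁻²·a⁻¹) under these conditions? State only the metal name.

zinc: f(T) = -0.071·(T−10) [T>10 °C] = -0.4828
  sulphur-dioxide contribution → 2.052 μm/a
  chloride contribution → 3.724 μm/a
  ⇒ r_corr(zinc) = 5.776 μm/a
  mass loss = 5.776 μm/a × 7.14 g/cm³ = 41.24 g·m⁻²·a⁻¹
copper: temperature factor f = -0.080·(6.8) = -0.5440
  sulphur-dioxide contribution → 1.389 μm/a
  chloride contribution → 2.644 μm/a
  ⇒ r_corr(copper) = 4.033 μm/a
  mass loss = 4.033 μm/a × 8.96 g/cm³ = 36.13 g·m⁻²·a⁻¹
Ordering by g·m⁻²·a⁻¹: zinc (41.2) > copper (36.1)

copper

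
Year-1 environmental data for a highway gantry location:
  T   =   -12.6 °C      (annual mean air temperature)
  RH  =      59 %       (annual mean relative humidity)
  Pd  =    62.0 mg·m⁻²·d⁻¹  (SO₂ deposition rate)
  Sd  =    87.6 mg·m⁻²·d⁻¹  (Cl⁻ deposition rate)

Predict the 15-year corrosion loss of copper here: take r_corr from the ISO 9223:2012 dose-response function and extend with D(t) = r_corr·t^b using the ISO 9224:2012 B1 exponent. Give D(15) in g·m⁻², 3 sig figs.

copper: T≤10 °C ⇒ hinge +0.126·(-12.6−10) = -2.8476
  SO₂ term: 0.0053·62.0^0.26·exp(0.059·59-2.8476) = 0.0292
  Sd branch = 0.01025·Sd^0.27·e^(0.036·RH+0.049·T) = 0.1547 μm/a
  sum: 0.0292 + 0.1547 → r_corr = 0.1839 μm/a
Power-law: D(15) = r_corr · 15^0.667
  D(15) = 0.1839 × 15^0.667 = 0.1839 × 6.088 = 1.12 μm
  Mass loss = 1.12 μm × 8.96 g/cm³ = 10.03 g·m⁻²

D(15) = 10.0 g·m⁻²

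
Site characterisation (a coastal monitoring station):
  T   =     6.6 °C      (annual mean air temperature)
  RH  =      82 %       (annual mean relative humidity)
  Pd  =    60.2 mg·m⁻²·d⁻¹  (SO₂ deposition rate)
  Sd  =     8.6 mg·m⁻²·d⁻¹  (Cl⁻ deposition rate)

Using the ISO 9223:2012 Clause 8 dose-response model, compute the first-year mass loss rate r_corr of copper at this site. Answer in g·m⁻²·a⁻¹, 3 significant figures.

copper: T≤10 °C ⇒ hinge +0.126·(6.6−10) = -0.4284
  sulphur-dioxide contribution → 1.265 μm/a
  chloride contribution → 0.4848 μm/a
  total first-year rate 1.75 μm/a
Convert to mass loss: 1.75 μm/a × 8.96 g/cm³ = 15.68 g·m⁻²·a⁻¹

r_corr = 15.7 g·m⁻²·a⁻¹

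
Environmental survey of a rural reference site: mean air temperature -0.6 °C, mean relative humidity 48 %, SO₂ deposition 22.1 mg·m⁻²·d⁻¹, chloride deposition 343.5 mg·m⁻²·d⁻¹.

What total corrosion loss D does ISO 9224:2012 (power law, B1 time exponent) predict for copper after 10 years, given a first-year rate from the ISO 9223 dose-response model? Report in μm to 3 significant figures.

copper: f(T) = +0.126·(T−10) [T≤10 °C] = -1.3356
  Pd branch = 0.0053·Pd^0.26·e^(0.059·RH+f) = 0.05293 μm/a
  Sd branch = 0.01025·Sd^0.27·e^(0.036·RH+0.049·T) = 0.2711 μm/a
  sum: 0.05293 + 0.2711 → r_corr = 0.324 μm/a
Power-law: D(10) = r_corr · 10^0.667
  D(10) = 0.324 × 10^0.667 = 0.324 × 4.645 = 1.505 μm

D(10) = 1.51 μm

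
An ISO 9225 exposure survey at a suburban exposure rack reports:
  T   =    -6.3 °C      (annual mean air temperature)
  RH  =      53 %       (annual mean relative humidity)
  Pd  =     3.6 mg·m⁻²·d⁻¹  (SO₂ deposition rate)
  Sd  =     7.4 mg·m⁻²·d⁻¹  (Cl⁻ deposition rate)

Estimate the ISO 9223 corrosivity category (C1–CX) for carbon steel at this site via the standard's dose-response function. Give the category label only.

carbon steel: T≤10 °C ⇒ hinge +0.150·(-6.3−10) = -2.4450
  sulphur-dioxide contribution → 0.8625 μm/a
  chloride contribution → 1.576 μm/a
  ⇒ r_corr(carbon steel) = 2.439 μm/a
Category bounds: 1.3…25 μm/a bracket r_corr ⇒ C2

C2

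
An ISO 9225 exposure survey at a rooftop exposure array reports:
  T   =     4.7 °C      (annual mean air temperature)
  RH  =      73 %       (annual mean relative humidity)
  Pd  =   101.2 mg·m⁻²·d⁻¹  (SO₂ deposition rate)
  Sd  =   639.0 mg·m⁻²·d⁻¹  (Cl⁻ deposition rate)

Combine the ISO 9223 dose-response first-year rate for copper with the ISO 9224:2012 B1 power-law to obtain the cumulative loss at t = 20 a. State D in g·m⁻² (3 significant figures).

D(20) = 112 g·m⁻²

copper: f(T) = +0.126·(T−10) [T≤10 °C] = -0.6678
  SO₂ term: 0.0053·101.2^0.26·exp(0.059·73-0.6678) = 0.6701
  Sd branch = 0.01025·Sd^0.27·e^(0.036·RH+0.049·T) = 1.022 μm/a
  sum: 0.6701 + 1.022 → r_corr = 1.692 μm/a
Power-law: D(20) = r_corr · 20^0.667
  D(20) = 1.692 × 20^0.667 = 1.692 × 7.375 = 12.48 μm
  Mass loss = 12.48 μm × 8.96 g/cm³ = 111.8 g·m⁻²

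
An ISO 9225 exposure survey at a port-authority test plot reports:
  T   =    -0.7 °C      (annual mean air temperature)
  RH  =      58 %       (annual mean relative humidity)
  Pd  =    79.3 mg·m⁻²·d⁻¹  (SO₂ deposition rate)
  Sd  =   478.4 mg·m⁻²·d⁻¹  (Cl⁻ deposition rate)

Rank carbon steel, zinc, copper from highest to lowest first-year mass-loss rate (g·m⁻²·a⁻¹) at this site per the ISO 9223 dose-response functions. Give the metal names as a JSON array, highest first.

carbon steel: f(T) = +0.150·(T−10) [T≤10 °C] = -1.6050
  Pd branch = 1.77·Pd^0.52·e^(0.02·RH+f) = 11.02 μm/a
  Sd branch = 0.102·Sd^0.62·e^(0.033·RH+0.04·T) = 30.84 μm/a
  sum: 11.02 + 30.84 → r_corr = 41.87 μm/a
  mass loss = 41.87 μm/a × 7.85 g/cm³ = 328.7 g·m⁻²·a⁻¹
zinc: f(T) = +0.038·(T−10) [T≤10 °C] = -0.4066
  SO₂ term: 0.0129·79.3^0.44·exp(0.046·58-0.4066) = 0.848
  Sd branch = 0.0175·Sd^0.57·e^(0.008·RH+0.085·T) = 0.8835 μm/a
  r_corr = 0.848 + 0.8835 = 1.731 μm/a
  mass loss = 1.731 μm/a × 7.14 g/cm³ = 12.36 g·m⁻²·a⁻¹
copper: f(T) = +0.126·(T−10) [T≤10 °C] = -1.3482
  Pd branch = 0.0053·Pd^0.26·e^(0.059·RH+f) = 0.1314 μm/a
  Sd branch = 0.01025·Sd^0.27·e^(0.036·RH+0.049·T) = 0.4228 μm/a
  sum: 0.1314 + 0.4228 → r_corr = 0.5543 μm/a
  mass loss = 0.5543 μm/a × 8.96 g/cm³ = 4.966 g·m⁻²·a⁻¹
Ordering by g·m⁻²·a⁻¹: carbon steel (329) > zinc (12.4) > copper (4.97)

["carbon steel", "zinc", "copper"]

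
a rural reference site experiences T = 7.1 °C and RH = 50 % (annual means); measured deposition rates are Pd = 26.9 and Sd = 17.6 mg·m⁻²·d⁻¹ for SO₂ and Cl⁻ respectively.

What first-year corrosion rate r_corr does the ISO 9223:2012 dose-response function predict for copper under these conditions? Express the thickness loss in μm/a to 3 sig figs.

r_corr = 0.356 μm/a

copper: temperature factor f = +0.126·(-2.9) = -0.3654
  Pd branch = 0.0053·Pd^0.26·e^(0.059·RH+f) = 0.1654 μm/a
  Sd branch = 0.01025·Sd^0.27·e^(0.036·RH+0.049·T) = 0.1905 μm/a
  sum: 0.1654 + 0.1905 → r_corr = 0.3559 μm/a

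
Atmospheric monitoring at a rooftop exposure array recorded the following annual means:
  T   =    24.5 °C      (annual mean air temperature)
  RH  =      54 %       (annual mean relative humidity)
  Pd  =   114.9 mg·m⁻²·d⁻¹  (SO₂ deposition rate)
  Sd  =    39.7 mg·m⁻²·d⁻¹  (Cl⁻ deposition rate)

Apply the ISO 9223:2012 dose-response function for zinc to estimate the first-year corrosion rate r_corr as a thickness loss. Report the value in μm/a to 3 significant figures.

r_corr = 2.21 μm/a

zinc: T>10 °C ⇒ hinge -0.071·(24.5−10) = -1.0295
  Pd branch = 0.0129·Pd^0.44·e^(0.046·RH+f) = 0.4455 μm/a
  Cl⁻ term: 0.0175·39.7^0.57·exp(0.008·54+0.085·24.5) = 1.764
  r_corr = 0.4455 + 1.764 = 2.209 μm/a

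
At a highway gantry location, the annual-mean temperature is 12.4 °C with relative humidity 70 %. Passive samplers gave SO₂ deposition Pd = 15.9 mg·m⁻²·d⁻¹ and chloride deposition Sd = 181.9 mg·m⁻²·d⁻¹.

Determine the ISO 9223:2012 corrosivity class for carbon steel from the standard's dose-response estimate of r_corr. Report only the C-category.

C4

carbon steel: temperature factor f = -0.054·(2.4) = -0.1296
  sulphur-dioxide contribution → 26.57 μm/a
  chloride contribution → 42.49 μm/a
  total first-year rate 69.07 μm/a
Category bounds: 50…80 μm/a bracket r_corr ⇒ C4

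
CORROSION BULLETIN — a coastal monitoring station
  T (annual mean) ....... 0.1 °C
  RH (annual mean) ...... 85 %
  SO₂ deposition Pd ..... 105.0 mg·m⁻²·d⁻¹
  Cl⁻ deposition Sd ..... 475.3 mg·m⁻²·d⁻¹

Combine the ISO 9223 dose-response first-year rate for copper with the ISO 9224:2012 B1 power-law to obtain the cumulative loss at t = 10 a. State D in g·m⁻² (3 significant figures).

copper: temperature factor f = +0.126·(-9.9) = -1.2474
  Pd branch = 0.0053·Pd^0.26·e^(0.059·RH+f) = 0.7692 μm/a
  Cl⁻ term: 0.01025·475.3^0.27·exp(0.036·85+0.049·0.1) = 1.16
  r_corr = 0.7692 + 1.16 = 1.929 μm/a
Power-law: D(10) = r_corr · 10^0.667
  D(10) = 1.929 × 10^0.667 = 1.929 × 4.645 = 8.963 μm
  Mass loss = 8.963 μm × 8.96 g/cm³ = 80.31 g·m⁻²

D(10) = 80.3 g·m⁻²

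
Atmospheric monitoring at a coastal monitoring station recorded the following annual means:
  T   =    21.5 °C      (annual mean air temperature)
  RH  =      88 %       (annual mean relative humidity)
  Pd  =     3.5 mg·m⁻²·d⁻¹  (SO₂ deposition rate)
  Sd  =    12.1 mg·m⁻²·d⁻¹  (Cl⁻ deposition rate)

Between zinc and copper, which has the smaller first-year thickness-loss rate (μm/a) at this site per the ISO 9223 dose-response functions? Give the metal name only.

zinc

zinc: T>10 °C ⇒ hinge -0.071·(21.5−10) = -0.8165
  sulphur-dioxide contribution → 0.5668 μm/a
  chloride contribution → 0.9113 μm/a
  total first-year rate 1.478 μm/a
copper: T>10 °C ⇒ hinge -0.080·(21.5−10) = -0.9200
  sulphur-dioxide contribution → 0.5261 μm/a
  chloride contribution → 1.369 μm/a
  ⇒ r_corr(copper) = 1.895 μm/a
Ordering by μm/a: copper (1.9) > zinc (1.48)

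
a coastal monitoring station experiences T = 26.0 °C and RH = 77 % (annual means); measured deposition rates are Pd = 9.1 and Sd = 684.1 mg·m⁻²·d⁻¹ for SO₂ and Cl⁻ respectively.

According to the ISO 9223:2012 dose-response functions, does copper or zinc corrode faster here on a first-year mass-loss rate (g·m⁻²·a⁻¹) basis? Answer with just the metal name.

zinc

copper: f(T) = -0.080·(T−10) [T>10 °C] = -1.2800
  SO₂ term: 0.0053·9.1^0.26·exp(0.059·77-1.2800) = 0.2459
  Cl⁻ term: 0.01025·684.1^0.27·exp(0.036·77+0.049·26.0) = 3.415
  sum: 0.2459 + 3.415 → r_corr = 3.661 μm/a
  mass loss = 3.661 μm/a × 8.96 g/cm³ = 32.8 g·m⁻²·a⁻¹
zinc: T>10 °C ⇒ hinge -0.071·(26.0−10) = -1.1360
  SO₂ term: 0.0129·9.1^0.44·exp(0.046·77-1.1360) = 0.378
  Sd branch = 0.0175·Sd^0.57·e^(0.008·RH+0.085·T) = 12.2 μm/a
  r_corr = 0.378 + 12.2 = 12.58 μm/a
  mass loss = 12.58 μm/a × 7.14 g/cm³ = 89.81 g·m⁻²·a⁻¹
Ordering by g·m⁻²·a⁻¹: zinc (89.8) > copper (32.8)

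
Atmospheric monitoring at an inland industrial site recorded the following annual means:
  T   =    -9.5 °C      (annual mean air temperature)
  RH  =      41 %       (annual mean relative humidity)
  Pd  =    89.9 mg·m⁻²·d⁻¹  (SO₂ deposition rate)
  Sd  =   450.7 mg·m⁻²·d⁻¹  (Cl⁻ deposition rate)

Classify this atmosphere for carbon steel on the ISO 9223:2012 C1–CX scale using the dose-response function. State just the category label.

C2

carbon steel: T≤10 °C ⇒ hinge +0.150·(-9.5−10) = -2.9250
  sulphur-dioxide contribution → 2.237 μm/a
  chloride contribution → 11.93 μm/a
  ⇒ r_corr(carbon steel) = 14.17 μm/a
14.2 μm/a falls in (1.3, 25] for carbon steel → category C2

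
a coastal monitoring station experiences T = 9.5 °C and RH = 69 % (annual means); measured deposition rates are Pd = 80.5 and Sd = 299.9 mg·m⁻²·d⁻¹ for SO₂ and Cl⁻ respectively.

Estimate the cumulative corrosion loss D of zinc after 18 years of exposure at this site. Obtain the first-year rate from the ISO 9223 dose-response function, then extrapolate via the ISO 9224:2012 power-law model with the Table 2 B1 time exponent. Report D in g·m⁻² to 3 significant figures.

zinc: T≤10 °C ⇒ hinge +0.038·(9.5−10) = -0.0190
  SO₂ term: 0.0129·80.5^0.44·exp(0.046·69-0.0190) = 2.086
  Sd branch = 0.0175·Sd^0.57·e^(0.008·RH+0.085·T) = 1.759 μm/a
  sum: 2.086 + 1.759 → r_corr = 3.845 μm/a
ISO 9224: D(t) = r_corr · t^b with b = 0.813 (zinc, B1)
  D(18) = 3.845 × 18^0.813 = 3.845 × 10.48 = 40.32 μm
  Mass loss = 40.32 μm × 7.14 g/cm³ = 287.9 g·m⁻²

D(18) = 288 g·m⁻²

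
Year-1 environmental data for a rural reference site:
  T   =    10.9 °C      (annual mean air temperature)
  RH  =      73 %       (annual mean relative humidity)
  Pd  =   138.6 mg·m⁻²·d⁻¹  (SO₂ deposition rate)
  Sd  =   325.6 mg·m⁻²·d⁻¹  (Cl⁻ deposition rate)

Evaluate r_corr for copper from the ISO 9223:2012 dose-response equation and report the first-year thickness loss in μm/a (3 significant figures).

copper: f(T) = -0.080·(T−10) [T>10 °C] = -0.0720
  SO₂ term: 0.0053·138.6^0.26·exp(0.059·73-0.0720) = 1.319
  Sd branch = 0.01025·Sd^0.27·e^(0.036·RH+0.049·T) = 1.155 μm/a
  sum: 1.319 + 1.155 → r_corr = 2.474 μm/a

r_corr = 2.47 μm/a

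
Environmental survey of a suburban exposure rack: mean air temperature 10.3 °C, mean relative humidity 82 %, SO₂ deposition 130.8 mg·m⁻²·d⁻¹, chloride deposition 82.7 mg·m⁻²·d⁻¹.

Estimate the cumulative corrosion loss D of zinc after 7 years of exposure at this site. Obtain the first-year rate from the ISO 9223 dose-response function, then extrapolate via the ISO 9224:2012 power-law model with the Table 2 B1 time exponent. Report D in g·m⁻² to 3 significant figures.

zinc: f(T) = -0.071·(T−10) [T>10 °C] = -0.0213
  SO₂ term: 0.0129·130.8^0.44·exp(0.046·82-0.0213) = 4.686
  Cl⁻ term: 0.0175·82.7^0.57·exp(0.008·82+0.085·10.3) = 1.003
  r_corr = 4.686 + 1.003 = 5.689 μm/a
ISO 9224: D(t) = r_corr · t^b with b = 0.813 (zinc, B1)
  D(7) = 5.689 × 7^0.813 = 5.689 × 4.865 = 27.67 μm
  Mass loss = 27.67 μm × 7.14 g/cm³ = 197.6 g·m⁻²

D(7) = 198 g·m⁻²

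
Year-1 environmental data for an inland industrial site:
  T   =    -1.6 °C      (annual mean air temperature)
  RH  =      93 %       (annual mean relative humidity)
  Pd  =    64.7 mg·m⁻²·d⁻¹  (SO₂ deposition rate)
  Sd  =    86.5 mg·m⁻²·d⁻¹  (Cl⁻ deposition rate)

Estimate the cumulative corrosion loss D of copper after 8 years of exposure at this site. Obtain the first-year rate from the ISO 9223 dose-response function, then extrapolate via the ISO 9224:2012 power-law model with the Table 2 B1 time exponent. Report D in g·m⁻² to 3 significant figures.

D(8) = 63.7 g·m⁻²

copper: temperature factor f = +0.126·(-11.6) = -1.4616
  sulphur-dioxide contribution → 0.8776 μm/a
  chloride contribution → 0.8989 μm/a
  ⇒ r_corr(copper) = 1.776 μm/a
Long-term exponent b (ISO 9224 Table 2, B1) = 0.667
  D(8) = 1.776 × 8^0.667 = 1.776 × 4.003 = 7.111 μm
  Mass loss = 7.111 μm × 8.96 g/cm³ = 63.71 g·m⁻²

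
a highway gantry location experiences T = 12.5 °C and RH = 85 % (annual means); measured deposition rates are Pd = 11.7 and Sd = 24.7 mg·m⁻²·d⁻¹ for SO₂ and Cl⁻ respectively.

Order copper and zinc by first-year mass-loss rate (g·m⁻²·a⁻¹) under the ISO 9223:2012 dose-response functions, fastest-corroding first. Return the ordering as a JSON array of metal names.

copper: f(T) = -0.080·(T−10) [T>10 °C] = -0.2000
  sulphur-dioxide contribution → 1.239 μm/a
  chloride contribution → 0.9587 μm/a
  ⇒ r_corr(copper) = 2.198 μm/a
  mass loss = 2.198 μm/a × 8.96 g/cm³ = 19.69 g·m⁻²·a⁻¹
zinc: temperature factor f = -0.071·(2.5) = -0.1775
  sulphur-dioxide contribution → 1.591 μm/a
  chloride contribution → 0.6218 μm/a
  ⇒ r_corr(zinc) = 2.213 μm/a
  mass loss = 2.213 μm/a × 7.14 g/cm³ = 15.8 g·m⁻²·a⁻¹
Ordering by g·m⁻²·a⁻¹: copper (19.7) > zinc (15.8)

["copper", "zinc"]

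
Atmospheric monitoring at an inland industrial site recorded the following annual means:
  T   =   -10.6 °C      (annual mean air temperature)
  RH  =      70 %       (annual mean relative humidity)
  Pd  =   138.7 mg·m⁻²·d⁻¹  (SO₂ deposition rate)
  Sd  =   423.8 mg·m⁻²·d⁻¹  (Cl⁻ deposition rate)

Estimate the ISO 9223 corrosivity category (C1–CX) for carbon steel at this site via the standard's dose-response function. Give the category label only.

carbon steel: f(T) = +0.150·(T−10) [T≤10 °C] = -3.0900
  SO₂ term: 1.77·138.7^0.52·exp(0.02·70-3.0900) = 4.245
  Cl⁻ term: 0.102·423.8^0.62·exp(0.033·70+0.04·-10.6) = 28.61
  sum: 4.245 + 28.61 → r_corr = 32.86 μm/a
32.9 μm/a falls in (25, 50] for carbon steel → category C3

C3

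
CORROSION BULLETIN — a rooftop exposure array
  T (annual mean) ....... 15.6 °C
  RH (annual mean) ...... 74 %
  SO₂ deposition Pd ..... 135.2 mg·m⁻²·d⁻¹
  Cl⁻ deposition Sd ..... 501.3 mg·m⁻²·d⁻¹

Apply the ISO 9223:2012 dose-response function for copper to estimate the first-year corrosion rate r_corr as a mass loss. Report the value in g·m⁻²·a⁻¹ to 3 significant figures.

r_corr = 23.7 g·m⁻²·a⁻¹

copper: f(T) = -0.080·(T−10) [T>10 °C] = -0.4480
  Pd branch = 0.0053·Pd^0.26·e^(0.059·RH+f) = 0.9548 μm/a
  Sd branch = 0.01025·Sd^0.27·e^(0.036·RH+0.049·T) = 1.693 μm/a
  r_corr = 0.9548 + 1.693 = 2.648 μm/a
Convert to mass loss: 2.648 μm/a × 8.96 g/cm³ = 23.72 g·m⁻²·a⁻¹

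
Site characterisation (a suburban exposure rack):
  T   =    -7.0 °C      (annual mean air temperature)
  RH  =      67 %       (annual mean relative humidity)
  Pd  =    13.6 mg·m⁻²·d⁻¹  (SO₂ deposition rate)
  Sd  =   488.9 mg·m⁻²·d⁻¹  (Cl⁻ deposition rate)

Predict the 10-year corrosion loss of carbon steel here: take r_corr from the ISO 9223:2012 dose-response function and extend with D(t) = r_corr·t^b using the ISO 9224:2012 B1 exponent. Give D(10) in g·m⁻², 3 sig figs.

D(10) = 910 g·m⁻²

carbon steel: T≤10 °C ⇒ hinge +0.150·(-7.0−10) = -2.5500
  sulphur-dioxide contribution → 2.051 μm/a
  chloride contribution → 32.7 μm/a
  total first-year rate 34.75 μm/a
ISO 9224: D(t) = r_corr · t^b with b = 0.523 (carbon steel, B1)
  D(10) = 34.75 × 10^0.523 = 34.75 × 3.334 = 115.9 μm
  Mass loss = 115.9 μm × 7.85 g/cm³ = 909.5 g·m⁻²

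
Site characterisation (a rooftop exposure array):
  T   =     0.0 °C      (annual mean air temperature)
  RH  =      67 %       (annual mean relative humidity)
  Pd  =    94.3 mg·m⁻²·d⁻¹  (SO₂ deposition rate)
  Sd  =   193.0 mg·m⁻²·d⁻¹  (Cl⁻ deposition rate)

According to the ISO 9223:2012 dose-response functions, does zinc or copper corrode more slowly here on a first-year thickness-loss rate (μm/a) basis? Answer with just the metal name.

zinc: f(T) = +0.038·(T−10) [T≤10 °C] = -0.3800
  sulphur-dioxide contribution → 1.422 μm/a
  chloride contribution → 0.6006 μm/a
  ⇒ r_corr(zinc) = 2.022 μm/a
copper: T≤10 °C ⇒ hinge +0.126·(0.0−10) = -1.2600
  sulphur-dioxide contribution → 0.2554 μm/a
  chloride contribution → 0.4735 μm/a
  total first-year rate 0.7289 μm/a
Ordering by μm/a: zinc (2.02) > copper (0.729)

copper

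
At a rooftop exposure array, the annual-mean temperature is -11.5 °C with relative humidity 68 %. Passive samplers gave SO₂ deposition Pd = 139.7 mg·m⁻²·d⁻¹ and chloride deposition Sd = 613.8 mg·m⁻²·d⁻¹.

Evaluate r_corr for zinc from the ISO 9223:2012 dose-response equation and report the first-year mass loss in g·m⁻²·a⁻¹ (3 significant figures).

r_corr = 11.3 g·m⁻²·a⁻¹

zinc: f(T) = +0.038·(T−10) [T≤10 °C] = -0.8170
  SO₂ term: 0.0129·139.7^0.44·exp(0.046·68-0.8170) = 1.143
  Sd branch = 0.0175·Sd^0.57·e^(0.008·RH+0.085·T) = 0.4405 μm/a
  sum: 1.143 + 0.4405 → r_corr = 1.584 μm/a
Convert to mass loss: 1.584 μm/a × 7.14 g/cm³ = 11.31 g·m⁻²·a⁻¹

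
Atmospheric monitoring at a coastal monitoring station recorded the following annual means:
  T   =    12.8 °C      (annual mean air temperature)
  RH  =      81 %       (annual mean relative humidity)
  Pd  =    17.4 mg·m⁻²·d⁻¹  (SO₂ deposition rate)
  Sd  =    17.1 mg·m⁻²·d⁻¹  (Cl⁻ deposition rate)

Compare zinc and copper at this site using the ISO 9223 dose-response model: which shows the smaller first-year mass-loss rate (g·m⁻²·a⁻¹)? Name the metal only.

zinc

zinc: f(T) = -0.071·(T−10) [T>10 °C] = -0.1988
  Pd branch = 0.0129·Pd^0.44·e^(0.046·RH+f) = 1.543 μm/a
  Sd branch = 0.0175·Sd^0.57·e^(0.008·RH+0.085·T) = 0.5009 μm/a
  sum: 1.543 + 0.5009 → r_corr = 2.044 μm/a
  mass loss = 2.044 μm/a × 7.14 g/cm³ = 14.59 g·m⁻²·a⁻¹
copper: T>10 °C ⇒ hinge -0.080·(12.8−10) = -0.2240
  SO₂ term: 0.0053·17.4^0.26·exp(0.059·81-0.2240) = 1.059
  Cl⁻ term: 0.01025·17.1^0.27·exp(0.036·81+0.049·12.8) = 0.7628
  sum: 1.059 + 0.7628 → r_corr = 1.822 μm/a
  mass loss = 1.822 μm/a × 8.96 g/cm³ = 16.33 g·m⁻²·a⁻¹
Ordering by g·m⁻²·a⁻¹: copper (16.3) > zinc (14.6)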